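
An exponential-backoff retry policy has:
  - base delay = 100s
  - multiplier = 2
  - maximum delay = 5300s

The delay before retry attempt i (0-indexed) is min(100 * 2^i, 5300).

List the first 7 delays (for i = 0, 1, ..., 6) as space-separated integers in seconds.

Computing each delay:
  i=0: min(100*2^0, 5300) = 100
  i=1: min(100*2^1, 5300) = 200
  i=2: min(100*2^2, 5300) = 400
  i=3: min(100*2^3, 5300) = 800
  i=4: min(100*2^4, 5300) = 1600
  i=5: min(100*2^5, 5300) = 3200
  i=6: min(100*2^6, 5300) = 5300

Answer: 100 200 400 800 1600 3200 5300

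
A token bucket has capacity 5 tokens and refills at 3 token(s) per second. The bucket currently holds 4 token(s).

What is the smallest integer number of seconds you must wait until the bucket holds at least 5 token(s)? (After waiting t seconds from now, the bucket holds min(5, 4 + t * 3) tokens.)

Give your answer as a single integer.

Need 4 + t * 3 >= 5, so t >= 1/3.
Smallest integer t = ceil(1/3) = 1.

Answer: 1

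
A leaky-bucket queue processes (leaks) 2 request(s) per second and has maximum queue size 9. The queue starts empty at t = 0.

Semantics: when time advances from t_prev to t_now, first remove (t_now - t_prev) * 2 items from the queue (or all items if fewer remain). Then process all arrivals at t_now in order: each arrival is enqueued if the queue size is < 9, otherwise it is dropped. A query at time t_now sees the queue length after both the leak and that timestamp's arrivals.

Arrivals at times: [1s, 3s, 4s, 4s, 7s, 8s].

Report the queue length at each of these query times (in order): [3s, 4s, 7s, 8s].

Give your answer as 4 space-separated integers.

Answer: 1 2 1 1

Derivation:
Queue lengths at query times:
  query t=3s: backlog = 1
  query t=4s: backlog = 2
  query t=7s: backlog = 1
  query t=8s: backlog = 1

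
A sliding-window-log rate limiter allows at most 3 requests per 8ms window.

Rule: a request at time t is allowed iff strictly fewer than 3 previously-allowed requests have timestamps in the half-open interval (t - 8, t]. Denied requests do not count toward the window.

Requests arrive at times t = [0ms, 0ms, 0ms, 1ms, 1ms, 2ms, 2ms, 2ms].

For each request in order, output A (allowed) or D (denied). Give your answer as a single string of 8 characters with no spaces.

Answer: AAADDDDD

Derivation:
Tracking allowed requests in the window:
  req#1 t=0ms: ALLOW
  req#2 t=0ms: ALLOW
  req#3 t=0ms: ALLOW
  req#4 t=1ms: DENY
  req#5 t=1ms: DENY
  req#6 t=2ms: DENY
  req#7 t=2ms: DENY
  req#8 t=2ms: DENY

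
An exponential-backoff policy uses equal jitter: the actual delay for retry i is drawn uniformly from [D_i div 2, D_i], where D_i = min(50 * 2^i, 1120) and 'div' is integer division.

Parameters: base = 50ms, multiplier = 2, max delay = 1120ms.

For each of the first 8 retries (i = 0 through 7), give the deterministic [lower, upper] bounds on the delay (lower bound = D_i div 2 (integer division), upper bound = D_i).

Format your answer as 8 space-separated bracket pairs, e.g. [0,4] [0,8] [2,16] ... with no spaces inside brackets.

Computing bounds per retry:
  i=0: D_i=min(50*2^0,1120)=50, bounds=[25,50]
  i=1: D_i=min(50*2^1,1120)=100, bounds=[50,100]
  i=2: D_i=min(50*2^2,1120)=200, bounds=[100,200]
  i=3: D_i=min(50*2^3,1120)=400, bounds=[200,400]
  i=4: D_i=min(50*2^4,1120)=800, bounds=[400,800]
  i=5: D_i=min(50*2^5,1120)=1120, bounds=[560,1120]
  i=6: D_i=min(50*2^6,1120)=1120, bounds=[560,1120]
  i=7: D_i=min(50*2^7,1120)=1120, bounds=[560,1120]

Answer: [25,50] [50,100] [100,200] [200,400] [400,800] [560,1120] [560,1120] [560,1120]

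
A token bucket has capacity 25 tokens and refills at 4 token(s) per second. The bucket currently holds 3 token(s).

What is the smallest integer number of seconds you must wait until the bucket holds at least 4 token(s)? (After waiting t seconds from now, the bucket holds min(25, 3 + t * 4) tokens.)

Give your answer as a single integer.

Need 3 + t * 4 >= 4, so t >= 1/4.
Smallest integer t = ceil(1/4) = 1.

Answer: 1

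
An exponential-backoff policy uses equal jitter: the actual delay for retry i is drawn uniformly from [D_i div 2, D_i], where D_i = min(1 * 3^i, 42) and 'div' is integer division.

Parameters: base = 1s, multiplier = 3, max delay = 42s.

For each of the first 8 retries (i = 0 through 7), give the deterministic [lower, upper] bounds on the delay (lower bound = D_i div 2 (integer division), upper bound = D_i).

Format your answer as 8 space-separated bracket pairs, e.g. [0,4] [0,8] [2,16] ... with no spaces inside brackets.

Answer: [0,1] [1,3] [4,9] [13,27] [21,42] [21,42] [21,42] [21,42]

Derivation:
Computing bounds per retry:
  i=0: D_i=min(1*3^0,42)=1, bounds=[0,1]
  i=1: D_i=min(1*3^1,42)=3, bounds=[1,3]
  i=2: D_i=min(1*3^2,42)=9, bounds=[4,9]
  i=3: D_i=min(1*3^3,42)=27, bounds=[13,27]
  i=4: D_i=min(1*3^4,42)=42, bounds=[21,42]
  i=5: D_i=min(1*3^5,42)=42, bounds=[21,42]
  i=6: D_i=min(1*3^6,42)=42, bounds=[21,42]
  i=7: D_i=min(1*3^7,42)=42, bounds=[21,42]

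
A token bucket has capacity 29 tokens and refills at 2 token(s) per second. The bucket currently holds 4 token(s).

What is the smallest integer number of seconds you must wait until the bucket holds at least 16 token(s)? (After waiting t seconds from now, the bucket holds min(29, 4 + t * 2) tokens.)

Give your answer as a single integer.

Need 4 + t * 2 >= 16, so t >= 12/2.
Smallest integer t = ceil(12/2) = 6.

Answer: 6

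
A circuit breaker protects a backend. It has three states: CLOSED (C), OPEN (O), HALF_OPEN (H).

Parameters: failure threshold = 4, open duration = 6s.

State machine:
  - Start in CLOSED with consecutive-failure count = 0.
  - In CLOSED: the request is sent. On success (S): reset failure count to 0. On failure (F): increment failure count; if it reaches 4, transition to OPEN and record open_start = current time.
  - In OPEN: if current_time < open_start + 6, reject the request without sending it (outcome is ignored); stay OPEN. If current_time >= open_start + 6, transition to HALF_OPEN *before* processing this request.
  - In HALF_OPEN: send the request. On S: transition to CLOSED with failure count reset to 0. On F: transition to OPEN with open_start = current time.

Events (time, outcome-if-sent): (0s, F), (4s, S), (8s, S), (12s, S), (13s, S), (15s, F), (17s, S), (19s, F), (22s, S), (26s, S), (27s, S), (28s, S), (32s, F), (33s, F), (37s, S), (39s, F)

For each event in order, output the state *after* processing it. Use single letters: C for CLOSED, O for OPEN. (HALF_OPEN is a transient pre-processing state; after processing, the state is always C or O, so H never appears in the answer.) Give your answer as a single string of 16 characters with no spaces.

Answer: CCCCCCCCCCCCCCCC

Derivation:
State after each event:
  event#1 t=0s outcome=F: state=CLOSED
  event#2 t=4s outcome=S: state=CLOSED
  event#3 t=8s outcome=S: state=CLOSED
  event#4 t=12s outcome=S: state=CLOSED
  event#5 t=13s outcome=S: state=CLOSED
  event#6 t=15s outcome=F: state=CLOSED
  event#7 t=17s outcome=S: state=CLOSED
  event#8 t=19s outcome=F: state=CLOSED
  event#9 t=22s outcome=S: state=CLOSED
  event#10 t=26s outcome=S: state=CLOSED
  event#11 t=27s outcome=S: state=CLOSED
  event#12 t=28s outcome=S: state=CLOSED
  event#13 t=32s outcome=F: state=CLOSED
  event#14 t=33s outcome=F: state=CLOSED
  event#15 t=37s outcome=S: state=CLOSED
  event#16 t=39s outcome=F: state=CLOSED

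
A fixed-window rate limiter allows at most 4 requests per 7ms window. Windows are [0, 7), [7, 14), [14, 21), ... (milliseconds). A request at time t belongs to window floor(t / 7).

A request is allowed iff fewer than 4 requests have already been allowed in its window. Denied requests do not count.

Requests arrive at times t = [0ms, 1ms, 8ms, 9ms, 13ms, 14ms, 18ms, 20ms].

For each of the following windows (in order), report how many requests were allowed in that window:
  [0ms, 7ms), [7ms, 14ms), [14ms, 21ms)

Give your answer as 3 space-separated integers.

Answer: 2 3 3

Derivation:
Processing requests:
  req#1 t=0ms (window 0): ALLOW
  req#2 t=1ms (window 0): ALLOW
  req#3 t=8ms (window 1): ALLOW
  req#4 t=9ms (window 1): ALLOW
  req#5 t=13ms (window 1): ALLOW
  req#6 t=14ms (window 2): ALLOW
  req#7 t=18ms (window 2): ALLOW
  req#8 t=20ms (window 2): ALLOW

Allowed counts by window: 2 3 3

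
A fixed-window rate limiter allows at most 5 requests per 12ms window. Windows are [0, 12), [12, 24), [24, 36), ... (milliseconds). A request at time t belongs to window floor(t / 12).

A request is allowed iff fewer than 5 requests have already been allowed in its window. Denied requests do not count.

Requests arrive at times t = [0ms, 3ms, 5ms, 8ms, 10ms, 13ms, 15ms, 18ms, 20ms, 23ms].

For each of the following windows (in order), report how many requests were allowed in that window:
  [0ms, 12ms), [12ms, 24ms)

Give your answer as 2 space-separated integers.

Processing requests:
  req#1 t=0ms (window 0): ALLOW
  req#2 t=3ms (window 0): ALLOW
  req#3 t=5ms (window 0): ALLOW
  req#4 t=8ms (window 0): ALLOW
  req#5 t=10ms (window 0): ALLOW
  req#6 t=13ms (window 1): ALLOW
  req#7 t=15ms (window 1): ALLOW
  req#8 t=18ms (window 1): ALLOW
  req#9 t=20ms (window 1): ALLOW
  req#10 t=23ms (window 1): ALLOW

Allowed counts by window: 5 5

Answer: 5 5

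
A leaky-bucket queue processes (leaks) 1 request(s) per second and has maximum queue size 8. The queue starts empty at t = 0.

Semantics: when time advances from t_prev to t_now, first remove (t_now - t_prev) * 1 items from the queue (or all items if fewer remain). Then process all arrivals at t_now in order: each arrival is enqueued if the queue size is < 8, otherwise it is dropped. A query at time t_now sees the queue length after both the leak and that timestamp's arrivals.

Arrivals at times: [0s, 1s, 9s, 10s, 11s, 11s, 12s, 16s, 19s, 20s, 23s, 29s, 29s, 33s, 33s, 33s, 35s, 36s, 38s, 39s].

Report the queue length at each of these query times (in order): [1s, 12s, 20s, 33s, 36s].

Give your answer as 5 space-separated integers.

Answer: 1 2 1 3 2

Derivation:
Queue lengths at query times:
  query t=1s: backlog = 1
  query t=12s: backlog = 2
  query t=20s: backlog = 1
  query t=33s: backlog = 3
  query t=36s: backlog = 2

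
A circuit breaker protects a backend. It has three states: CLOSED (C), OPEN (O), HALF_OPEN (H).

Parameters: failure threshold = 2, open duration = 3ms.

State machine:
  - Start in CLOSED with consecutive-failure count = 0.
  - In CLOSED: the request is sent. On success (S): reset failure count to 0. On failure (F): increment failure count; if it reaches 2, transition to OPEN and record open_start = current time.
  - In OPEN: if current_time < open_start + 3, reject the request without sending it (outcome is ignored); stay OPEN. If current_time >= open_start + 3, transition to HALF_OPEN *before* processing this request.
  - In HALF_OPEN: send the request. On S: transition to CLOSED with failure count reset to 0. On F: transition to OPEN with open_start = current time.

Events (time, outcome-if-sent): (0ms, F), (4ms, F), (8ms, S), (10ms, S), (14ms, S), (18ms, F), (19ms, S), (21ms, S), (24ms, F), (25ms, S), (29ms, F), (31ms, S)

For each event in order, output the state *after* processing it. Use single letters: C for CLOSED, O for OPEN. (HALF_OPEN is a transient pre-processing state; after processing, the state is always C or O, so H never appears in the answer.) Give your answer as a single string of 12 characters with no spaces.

Answer: COCCCCCCCCCC

Derivation:
State after each event:
  event#1 t=0ms outcome=F: state=CLOSED
  event#2 t=4ms outcome=F: state=OPEN
  event#3 t=8ms outcome=S: state=CLOSED
  event#4 t=10ms outcome=S: state=CLOSED
  event#5 t=14ms outcome=S: state=CLOSED
  event#6 t=18ms outcome=F: state=CLOSED
  event#7 t=19ms outcome=S: state=CLOSED
  event#8 t=21ms outcome=S: state=CLOSED
  event#9 t=24ms outcome=F: state=CLOSED
  event#10 t=25ms outcome=S: state=CLOSED
  event#11 t=29ms outcome=F: state=CLOSED
  event#12 t=31ms outcome=S: state=CLOSED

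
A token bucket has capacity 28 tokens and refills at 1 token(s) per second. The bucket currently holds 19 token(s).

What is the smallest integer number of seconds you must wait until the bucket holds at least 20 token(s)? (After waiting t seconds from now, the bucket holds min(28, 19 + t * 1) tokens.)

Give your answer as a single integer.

Answer: 1

Derivation:
Need 19 + t * 1 >= 20, so t >= 1/1.
Smallest integer t = ceil(1/1) = 1.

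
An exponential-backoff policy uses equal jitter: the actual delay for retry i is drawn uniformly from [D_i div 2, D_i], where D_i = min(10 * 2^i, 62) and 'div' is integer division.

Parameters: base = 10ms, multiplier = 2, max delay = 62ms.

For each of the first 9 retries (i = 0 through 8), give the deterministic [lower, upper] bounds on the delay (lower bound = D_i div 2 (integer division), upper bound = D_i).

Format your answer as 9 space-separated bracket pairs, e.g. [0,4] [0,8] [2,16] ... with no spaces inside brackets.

Computing bounds per retry:
  i=0: D_i=min(10*2^0,62)=10, bounds=[5,10]
  i=1: D_i=min(10*2^1,62)=20, bounds=[10,20]
  i=2: D_i=min(10*2^2,62)=40, bounds=[20,40]
  i=3: D_i=min(10*2^3,62)=62, bounds=[31,62]
  i=4: D_i=min(10*2^4,62)=62, bounds=[31,62]
  i=5: D_i=min(10*2^5,62)=62, bounds=[31,62]
  i=6: D_i=min(10*2^6,62)=62, bounds=[31,62]
  i=7: D_i=min(10*2^7,62)=62, bounds=[31,62]
  i=8: D_i=min(10*2^8,62)=62, bounds=[31,62]

Answer: [5,10] [10,20] [20,40] [31,62] [31,62] [31,62] [31,62] [31,62] [31,62]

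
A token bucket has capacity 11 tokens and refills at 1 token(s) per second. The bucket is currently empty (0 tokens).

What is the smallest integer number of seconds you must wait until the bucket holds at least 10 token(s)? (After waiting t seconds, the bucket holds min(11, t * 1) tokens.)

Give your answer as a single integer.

Need t * 1 >= 10, so t >= 10/1.
Smallest integer t = ceil(10/1) = 10.

Answer: 10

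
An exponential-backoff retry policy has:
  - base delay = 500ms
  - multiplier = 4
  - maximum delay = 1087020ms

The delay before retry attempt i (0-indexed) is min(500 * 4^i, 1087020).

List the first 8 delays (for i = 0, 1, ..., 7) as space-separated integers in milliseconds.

Answer: 500 2000 8000 32000 128000 512000 1087020 1087020

Derivation:
Computing each delay:
  i=0: min(500*4^0, 1087020) = 500
  i=1: min(500*4^1, 1087020) = 2000
  i=2: min(500*4^2, 1087020) = 8000
  i=3: min(500*4^3, 1087020) = 32000
  i=4: min(500*4^4, 1087020) = 128000
  i=5: min(500*4^5, 1087020) = 512000
  i=6: min(500*4^6, 1087020) = 1087020
  i=7: min(500*4^7, 1087020) = 1087020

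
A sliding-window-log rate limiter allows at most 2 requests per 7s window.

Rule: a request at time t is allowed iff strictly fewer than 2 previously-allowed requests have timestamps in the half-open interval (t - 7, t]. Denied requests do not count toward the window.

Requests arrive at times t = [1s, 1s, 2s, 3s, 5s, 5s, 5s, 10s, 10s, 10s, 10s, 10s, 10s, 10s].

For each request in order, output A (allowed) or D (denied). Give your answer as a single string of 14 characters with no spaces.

Answer: AADDDDDAADDDDD

Derivation:
Tracking allowed requests in the window:
  req#1 t=1s: ALLOW
  req#2 t=1s: ALLOW
  req#3 t=2s: DENY
  req#4 t=3s: DENY
  req#5 t=5s: DENY
  req#6 t=5s: DENY
  req#7 t=5s: DENY
  req#8 t=10s: ALLOW
  req#9 t=10s: ALLOW
  req#10 t=10s: DENY
  req#11 t=10s: DENY
  req#12 t=10s: DENY
  req#13 t=10s: DENY
  req#14 t=10s: DENY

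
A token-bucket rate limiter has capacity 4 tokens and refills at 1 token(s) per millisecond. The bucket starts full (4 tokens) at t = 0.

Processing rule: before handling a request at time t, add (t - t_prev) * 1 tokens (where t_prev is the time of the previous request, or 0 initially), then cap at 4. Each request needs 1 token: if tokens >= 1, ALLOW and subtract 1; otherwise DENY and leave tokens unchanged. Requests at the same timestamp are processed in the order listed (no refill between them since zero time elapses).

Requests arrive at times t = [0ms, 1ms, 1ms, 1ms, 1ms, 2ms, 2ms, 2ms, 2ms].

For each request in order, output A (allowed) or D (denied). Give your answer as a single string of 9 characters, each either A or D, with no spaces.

Simulating step by step:
  req#1 t=0ms: ALLOW
  req#2 t=1ms: ALLOW
  req#3 t=1ms: ALLOW
  req#4 t=1ms: ALLOW
  req#5 t=1ms: ALLOW
  req#6 t=2ms: ALLOW
  req#7 t=2ms: DENY
  req#8 t=2ms: DENY
  req#9 t=2ms: DENY

Answer: AAAAAADDD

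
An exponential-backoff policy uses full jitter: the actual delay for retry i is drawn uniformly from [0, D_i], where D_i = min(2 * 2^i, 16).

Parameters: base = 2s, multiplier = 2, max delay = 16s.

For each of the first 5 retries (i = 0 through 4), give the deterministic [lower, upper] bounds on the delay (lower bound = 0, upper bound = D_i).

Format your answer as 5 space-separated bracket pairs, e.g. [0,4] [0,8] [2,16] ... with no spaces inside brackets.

Answer: [0,2] [0,4] [0,8] [0,16] [0,16]

Derivation:
Computing bounds per retry:
  i=0: D_i=min(2*2^0,16)=2, bounds=[0,2]
  i=1: D_i=min(2*2^1,16)=4, bounds=[0,4]
  i=2: D_i=min(2*2^2,16)=8, bounds=[0,8]
  i=3: D_i=min(2*2^3,16)=16, bounds=[0,16]
  i=4: D_i=min(2*2^4,16)=16, bounds=[0,16]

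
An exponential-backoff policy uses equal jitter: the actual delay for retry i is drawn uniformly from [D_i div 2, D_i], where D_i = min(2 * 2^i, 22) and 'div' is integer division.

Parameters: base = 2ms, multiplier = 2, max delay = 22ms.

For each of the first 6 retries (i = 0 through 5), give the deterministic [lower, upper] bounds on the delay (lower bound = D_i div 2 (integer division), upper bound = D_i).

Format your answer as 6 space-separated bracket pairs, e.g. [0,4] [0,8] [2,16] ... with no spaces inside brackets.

Answer: [1,2] [2,4] [4,8] [8,16] [11,22] [11,22]

Derivation:
Computing bounds per retry:
  i=0: D_i=min(2*2^0,22)=2, bounds=[1,2]
  i=1: D_i=min(2*2^1,22)=4, bounds=[2,4]
  i=2: D_i=min(2*2^2,22)=8, bounds=[4,8]
  i=3: D_i=min(2*2^3,22)=16, bounds=[8,16]
  i=4: D_i=min(2*2^4,22)=22, bounds=[11,22]
  i=5: D_i=min(2*2^5,22)=22, bounds=[11,22]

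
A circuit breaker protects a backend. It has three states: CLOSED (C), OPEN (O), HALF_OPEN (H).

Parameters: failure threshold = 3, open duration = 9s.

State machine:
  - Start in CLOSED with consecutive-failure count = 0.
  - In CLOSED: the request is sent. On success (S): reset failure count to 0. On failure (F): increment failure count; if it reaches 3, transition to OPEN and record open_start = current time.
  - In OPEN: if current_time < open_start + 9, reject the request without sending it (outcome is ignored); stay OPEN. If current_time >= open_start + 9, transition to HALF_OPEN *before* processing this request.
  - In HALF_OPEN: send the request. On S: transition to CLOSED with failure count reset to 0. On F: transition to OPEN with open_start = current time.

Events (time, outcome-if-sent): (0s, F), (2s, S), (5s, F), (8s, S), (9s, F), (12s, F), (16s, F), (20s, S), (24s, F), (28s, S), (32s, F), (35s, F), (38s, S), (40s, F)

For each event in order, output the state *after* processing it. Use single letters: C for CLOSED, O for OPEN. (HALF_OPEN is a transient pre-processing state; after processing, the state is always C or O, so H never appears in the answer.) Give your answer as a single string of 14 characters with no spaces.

Answer: CCCCCCOOOCCCCC

Derivation:
State after each event:
  event#1 t=0s outcome=F: state=CLOSED
  event#2 t=2s outcome=S: state=CLOSED
  event#3 t=5s outcome=F: state=CLOSED
  event#4 t=8s outcome=S: state=CLOSED
  event#5 t=9s outcome=F: state=CLOSED
  event#6 t=12s outcome=F: state=CLOSED
  event#7 t=16s outcome=F: state=OPEN
  event#8 t=20s outcome=S: state=OPEN
  event#9 t=24s outcome=F: state=OPEN
  event#10 t=28s outcome=S: state=CLOSED
  event#11 t=32s outcome=F: state=CLOSED
  event#12 t=35s outcome=F: state=CLOSED
  event#13 t=38s outcome=S: state=CLOSED
  event#14 t=40s outcome=F: state=CLOSED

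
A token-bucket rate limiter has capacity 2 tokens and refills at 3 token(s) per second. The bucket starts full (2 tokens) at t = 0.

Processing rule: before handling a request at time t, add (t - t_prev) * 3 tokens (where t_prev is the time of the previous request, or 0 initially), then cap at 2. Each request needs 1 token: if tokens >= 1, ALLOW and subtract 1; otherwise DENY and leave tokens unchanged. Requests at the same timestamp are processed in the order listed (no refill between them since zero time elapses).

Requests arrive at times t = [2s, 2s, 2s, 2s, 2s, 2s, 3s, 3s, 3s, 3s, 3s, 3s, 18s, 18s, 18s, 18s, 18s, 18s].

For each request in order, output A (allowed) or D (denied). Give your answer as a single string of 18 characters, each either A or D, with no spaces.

Simulating step by step:
  req#1 t=2s: ALLOW
  req#2 t=2s: ALLOW
  req#3 t=2s: DENY
  req#4 t=2s: DENY
  req#5 t=2s: DENY
  req#6 t=2s: DENY
  req#7 t=3s: ALLOW
  req#8 t=3s: ALLOW
  req#9 t=3s: DENY
  req#10 t=3s: DENY
  req#11 t=3s: DENY
  req#12 t=3s: DENY
  req#13 t=18s: ALLOW
  req#14 t=18s: ALLOW
  req#15 t=18s: DENY
  req#16 t=18s: DENY
  req#17 t=18s: DENY
  req#18 t=18s: DENY

Answer: AADDDDAADDDDAADDDD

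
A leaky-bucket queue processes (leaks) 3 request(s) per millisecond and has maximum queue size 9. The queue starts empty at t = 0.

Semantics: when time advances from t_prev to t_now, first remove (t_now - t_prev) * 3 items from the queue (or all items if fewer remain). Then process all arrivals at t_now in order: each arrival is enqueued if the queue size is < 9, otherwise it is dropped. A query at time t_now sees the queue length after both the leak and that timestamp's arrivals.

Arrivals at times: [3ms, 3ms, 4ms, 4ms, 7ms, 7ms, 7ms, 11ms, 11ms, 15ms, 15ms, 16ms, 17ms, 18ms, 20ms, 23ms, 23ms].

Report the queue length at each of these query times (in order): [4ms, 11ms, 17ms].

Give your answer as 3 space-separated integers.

Queue lengths at query times:
  query t=4ms: backlog = 2
  query t=11ms: backlog = 2
  query t=17ms: backlog = 1

Answer: 2 2 1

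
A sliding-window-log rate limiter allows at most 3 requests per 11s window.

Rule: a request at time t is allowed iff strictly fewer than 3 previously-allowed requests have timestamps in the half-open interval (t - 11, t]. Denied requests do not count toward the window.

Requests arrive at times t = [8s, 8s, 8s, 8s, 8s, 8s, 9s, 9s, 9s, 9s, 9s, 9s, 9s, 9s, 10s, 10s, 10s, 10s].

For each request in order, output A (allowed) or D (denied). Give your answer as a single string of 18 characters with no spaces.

Tracking allowed requests in the window:
  req#1 t=8s: ALLOW
  req#2 t=8s: ALLOW
  req#3 t=8s: ALLOW
  req#4 t=8s: DENY
  req#5 t=8s: DENY
  req#6 t=8s: DENY
  req#7 t=9s: DENY
  req#8 t=9s: DENY
  req#9 t=9s: DENY
  req#10 t=9s: DENY
  req#11 t=9s: DENY
  req#12 t=9s: DENY
  req#13 t=9s: DENY
  req#14 t=9s: DENY
  req#15 t=10s: DENY
  req#16 t=10s: DENY
  req#17 t=10s: DENY
  req#18 t=10s: DENY

Answer: AAADDDDDDDDDDDDDDD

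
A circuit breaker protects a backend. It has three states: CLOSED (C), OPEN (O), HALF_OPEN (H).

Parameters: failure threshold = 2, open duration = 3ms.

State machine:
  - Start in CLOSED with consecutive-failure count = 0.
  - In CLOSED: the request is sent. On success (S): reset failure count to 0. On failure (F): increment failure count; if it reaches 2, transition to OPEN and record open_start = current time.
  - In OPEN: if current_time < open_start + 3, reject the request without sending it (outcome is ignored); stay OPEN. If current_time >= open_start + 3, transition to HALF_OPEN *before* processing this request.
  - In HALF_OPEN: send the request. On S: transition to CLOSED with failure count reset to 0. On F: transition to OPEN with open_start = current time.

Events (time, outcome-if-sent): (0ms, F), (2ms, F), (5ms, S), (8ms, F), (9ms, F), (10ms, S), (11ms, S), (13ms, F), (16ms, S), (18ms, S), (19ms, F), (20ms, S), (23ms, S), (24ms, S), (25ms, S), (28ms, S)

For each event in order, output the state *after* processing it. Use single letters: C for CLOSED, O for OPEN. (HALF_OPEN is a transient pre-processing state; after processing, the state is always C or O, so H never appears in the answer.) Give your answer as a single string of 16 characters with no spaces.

State after each event:
  event#1 t=0ms outcome=F: state=CLOSED
  event#2 t=2ms outcome=F: state=OPEN
  event#3 t=5ms outcome=S: state=CLOSED
  event#4 t=8ms outcome=F: state=CLOSED
  event#5 t=9ms outcome=F: state=OPEN
  event#6 t=10ms outcome=S: state=OPEN
  event#7 t=11ms outcome=S: state=OPEN
  event#8 t=13ms outcome=F: state=OPEN
  event#9 t=16ms outcome=S: state=CLOSED
  event#10 t=18ms outcome=S: state=CLOSED
  event#11 t=19ms outcome=F: state=CLOSED
  event#12 t=20ms outcome=S: state=CLOSED
  event#13 t=23ms outcome=S: state=CLOSED
  event#14 t=24ms outcome=S: state=CLOSED
  event#15 t=25ms outcome=S: state=CLOSED
  event#16 t=28ms outcome=S: state=CLOSED

Answer: COCCOOOOCCCCCCCC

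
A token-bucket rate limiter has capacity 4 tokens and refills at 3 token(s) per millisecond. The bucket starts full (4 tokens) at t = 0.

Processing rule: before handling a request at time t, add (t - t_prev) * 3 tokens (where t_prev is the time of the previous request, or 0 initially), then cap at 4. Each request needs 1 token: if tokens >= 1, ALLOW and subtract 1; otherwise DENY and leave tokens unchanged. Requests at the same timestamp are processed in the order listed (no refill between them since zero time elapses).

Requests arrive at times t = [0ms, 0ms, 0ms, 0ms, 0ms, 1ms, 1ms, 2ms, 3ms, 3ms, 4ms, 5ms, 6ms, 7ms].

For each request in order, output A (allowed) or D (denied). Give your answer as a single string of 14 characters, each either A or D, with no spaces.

Answer: AAAADAAAAAAAAA

Derivation:
Simulating step by step:
  req#1 t=0ms: ALLOW
  req#2 t=0ms: ALLOW
  req#3 t=0ms: ALLOW
  req#4 t=0ms: ALLOW
  req#5 t=0ms: DENY
  req#6 t=1ms: ALLOW
  req#7 t=1ms: ALLOW
  req#8 t=2ms: ALLOW
  req#9 t=3ms: ALLOW
  req#10 t=3ms: ALLOW
  req#11 t=4ms: ALLOW
  req#12 t=5ms: ALLOW
  req#13 t=6ms: ALLOW
  req#14 t=7ms: ALLOW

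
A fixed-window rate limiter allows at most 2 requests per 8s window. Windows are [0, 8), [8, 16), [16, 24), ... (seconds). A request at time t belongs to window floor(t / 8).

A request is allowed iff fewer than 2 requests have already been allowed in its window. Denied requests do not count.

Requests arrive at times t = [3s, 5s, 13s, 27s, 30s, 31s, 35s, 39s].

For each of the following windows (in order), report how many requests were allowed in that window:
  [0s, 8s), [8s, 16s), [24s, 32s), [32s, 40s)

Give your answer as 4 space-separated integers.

Answer: 2 1 2 2

Derivation:
Processing requests:
  req#1 t=3s (window 0): ALLOW
  req#2 t=5s (window 0): ALLOW
  req#3 t=13s (window 1): ALLOW
  req#4 t=27s (window 3): ALLOW
  req#5 t=30s (window 3): ALLOW
  req#6 t=31s (window 3): DENY
  req#7 t=35s (window 4): ALLOW
  req#8 t=39s (window 4): ALLOW

Allowed counts by window: 2 1 2 2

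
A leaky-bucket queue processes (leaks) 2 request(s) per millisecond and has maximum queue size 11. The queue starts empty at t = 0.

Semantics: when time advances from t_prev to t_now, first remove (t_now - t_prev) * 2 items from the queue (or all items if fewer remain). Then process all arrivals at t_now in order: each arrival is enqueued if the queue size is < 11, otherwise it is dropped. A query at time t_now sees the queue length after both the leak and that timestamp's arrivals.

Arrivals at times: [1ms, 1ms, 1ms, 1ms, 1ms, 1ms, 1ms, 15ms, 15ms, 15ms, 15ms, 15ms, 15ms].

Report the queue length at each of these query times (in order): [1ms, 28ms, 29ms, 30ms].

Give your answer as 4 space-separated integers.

Answer: 7 0 0 0

Derivation:
Queue lengths at query times:
  query t=1ms: backlog = 7
  query t=28ms: backlog = 0
  query t=29ms: backlog = 0
  query t=30ms: backlog = 0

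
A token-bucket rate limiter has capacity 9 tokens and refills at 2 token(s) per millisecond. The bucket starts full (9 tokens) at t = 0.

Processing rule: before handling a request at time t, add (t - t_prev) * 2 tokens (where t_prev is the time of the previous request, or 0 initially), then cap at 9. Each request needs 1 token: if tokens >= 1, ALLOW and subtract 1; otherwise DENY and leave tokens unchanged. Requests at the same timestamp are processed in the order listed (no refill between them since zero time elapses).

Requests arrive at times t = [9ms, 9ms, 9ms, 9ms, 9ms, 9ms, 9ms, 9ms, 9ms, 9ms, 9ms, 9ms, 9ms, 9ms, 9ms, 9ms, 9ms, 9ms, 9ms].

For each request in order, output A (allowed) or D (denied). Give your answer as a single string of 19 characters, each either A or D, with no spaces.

Answer: AAAAAAAAADDDDDDDDDD

Derivation:
Simulating step by step:
  req#1 t=9ms: ALLOW
  req#2 t=9ms: ALLOW
  req#3 t=9ms: ALLOW
  req#4 t=9ms: ALLOW
  req#5 t=9ms: ALLOW
  req#6 t=9ms: ALLOW
  req#7 t=9ms: ALLOW
  req#8 t=9ms: ALLOW
  req#9 t=9ms: ALLOW
  req#10 t=9ms: DENY
  req#11 t=9ms: DENY
  req#12 t=9ms: DENY
  req#13 t=9ms: DENY
  req#14 t=9ms: DENY
  req#15 t=9ms: DENY
  req#16 t=9ms: DENY
  req#17 t=9ms: DENY
  req#18 t=9ms: DENY
  req#19 t=9ms: DENY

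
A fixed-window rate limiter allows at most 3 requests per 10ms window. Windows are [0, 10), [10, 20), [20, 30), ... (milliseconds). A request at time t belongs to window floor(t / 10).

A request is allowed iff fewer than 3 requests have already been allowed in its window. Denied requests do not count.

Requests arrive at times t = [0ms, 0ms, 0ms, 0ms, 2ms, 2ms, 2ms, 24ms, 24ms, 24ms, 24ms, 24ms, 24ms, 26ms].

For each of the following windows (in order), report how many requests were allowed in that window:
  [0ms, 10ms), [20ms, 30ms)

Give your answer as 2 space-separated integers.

Answer: 3 3

Derivation:
Processing requests:
  req#1 t=0ms (window 0): ALLOW
  req#2 t=0ms (window 0): ALLOW
  req#3 t=0ms (window 0): ALLOW
  req#4 t=0ms (window 0): DENY
  req#5 t=2ms (window 0): DENY
  req#6 t=2ms (window 0): DENY
  req#7 t=2ms (window 0): DENY
  req#8 t=24ms (window 2): ALLOW
  req#9 t=24ms (window 2): ALLOW
  req#10 t=24ms (window 2): ALLOW
  req#11 t=24ms (window 2): DENY
  req#12 t=24ms (window 2): DENY
  req#13 t=24ms (window 2): DENY
  req#14 t=26ms (window 2): DENY

Allowed counts by window: 3 3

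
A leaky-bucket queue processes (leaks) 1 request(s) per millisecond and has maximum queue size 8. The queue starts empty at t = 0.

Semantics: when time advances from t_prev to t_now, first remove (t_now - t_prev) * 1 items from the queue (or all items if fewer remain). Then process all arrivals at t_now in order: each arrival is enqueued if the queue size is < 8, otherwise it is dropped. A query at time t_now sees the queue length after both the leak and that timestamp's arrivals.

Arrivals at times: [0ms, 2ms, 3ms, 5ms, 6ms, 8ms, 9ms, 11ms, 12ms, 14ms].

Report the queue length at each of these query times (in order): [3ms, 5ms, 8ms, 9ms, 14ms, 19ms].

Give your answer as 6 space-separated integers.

Answer: 1 1 1 1 1 0

Derivation:
Queue lengths at query times:
  query t=3ms: backlog = 1
  query t=5ms: backlog = 1
  query t=8ms: backlog = 1
  query t=9ms: backlog = 1
  query t=14ms: backlog = 1
  query t=19ms: backlog = 0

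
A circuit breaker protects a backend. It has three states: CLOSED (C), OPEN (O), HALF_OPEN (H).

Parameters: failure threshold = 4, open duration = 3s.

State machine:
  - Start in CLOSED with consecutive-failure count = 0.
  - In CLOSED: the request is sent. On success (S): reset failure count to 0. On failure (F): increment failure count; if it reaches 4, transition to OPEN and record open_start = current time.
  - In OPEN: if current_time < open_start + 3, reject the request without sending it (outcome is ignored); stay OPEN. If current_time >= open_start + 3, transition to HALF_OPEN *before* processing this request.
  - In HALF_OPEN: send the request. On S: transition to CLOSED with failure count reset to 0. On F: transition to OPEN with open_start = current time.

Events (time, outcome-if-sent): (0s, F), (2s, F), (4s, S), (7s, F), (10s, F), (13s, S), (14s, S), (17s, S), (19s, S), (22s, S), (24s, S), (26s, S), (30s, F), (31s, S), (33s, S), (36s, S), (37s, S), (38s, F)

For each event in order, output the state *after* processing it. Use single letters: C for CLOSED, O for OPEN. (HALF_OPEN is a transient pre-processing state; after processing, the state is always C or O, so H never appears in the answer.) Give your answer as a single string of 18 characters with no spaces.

State after each event:
  event#1 t=0s outcome=F: state=CLOSED
  event#2 t=2s outcome=F: state=CLOSED
  event#3 t=4s outcome=S: state=CLOSED
  event#4 t=7s outcome=F: state=CLOSED
  event#5 t=10s outcome=F: state=CLOSED
  event#6 t=13s outcome=S: state=CLOSED
  event#7 t=14s outcome=S: state=CLOSED
  event#8 t=17s outcome=S: state=CLOSED
  event#9 t=19s outcome=S: state=CLOSED
  event#10 t=22s outcome=S: state=CLOSED
  event#11 t=24s outcome=S: state=CLOSED
  event#12 t=26s outcome=S: state=CLOSED
  event#13 t=30s outcome=F: state=CLOSED
  event#14 t=31s outcome=S: state=CLOSED
  event#15 t=33s outcome=S: state=CLOSED
  event#16 t=36s outcome=S: state=CLOSED
  event#17 t=37s outcome=S: state=CLOSED
  event#18 t=38s outcome=F: state=CLOSED

Answer: CCCCCCCCCCCCCCCCCC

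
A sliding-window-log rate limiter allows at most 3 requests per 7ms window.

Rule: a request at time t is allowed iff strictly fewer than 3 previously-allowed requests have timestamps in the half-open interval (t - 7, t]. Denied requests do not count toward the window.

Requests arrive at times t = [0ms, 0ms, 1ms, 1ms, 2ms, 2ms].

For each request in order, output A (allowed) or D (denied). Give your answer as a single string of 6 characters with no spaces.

Tracking allowed requests in the window:
  req#1 t=0ms: ALLOW
  req#2 t=0ms: ALLOW
  req#3 t=1ms: ALLOW
  req#4 t=1ms: DENY
  req#5 t=2ms: DENY
  req#6 t=2ms: DENY

Answer: AAADDD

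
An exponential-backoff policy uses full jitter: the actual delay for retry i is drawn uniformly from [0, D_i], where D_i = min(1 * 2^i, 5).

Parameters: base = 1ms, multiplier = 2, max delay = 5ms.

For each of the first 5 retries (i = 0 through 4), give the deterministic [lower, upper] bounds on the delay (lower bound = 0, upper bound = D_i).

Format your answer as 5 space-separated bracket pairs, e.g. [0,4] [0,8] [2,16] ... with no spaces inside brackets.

Answer: [0,1] [0,2] [0,4] [0,5] [0,5]

Derivation:
Computing bounds per retry:
  i=0: D_i=min(1*2^0,5)=1, bounds=[0,1]
  i=1: D_i=min(1*2^1,5)=2, bounds=[0,2]
  i=2: D_i=min(1*2^2,5)=4, bounds=[0,4]
  i=3: D_i=min(1*2^3,5)=5, bounds=[0,5]
  i=4: D_i=min(1*2^4,5)=5, bounds=[0,5]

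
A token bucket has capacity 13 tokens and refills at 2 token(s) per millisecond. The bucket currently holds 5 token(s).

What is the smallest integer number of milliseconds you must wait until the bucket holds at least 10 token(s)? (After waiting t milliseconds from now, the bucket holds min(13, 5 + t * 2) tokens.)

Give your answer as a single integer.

Need 5 + t * 2 >= 10, so t >= 5/2.
Smallest integer t = ceil(5/2) = 3.

Answer: 3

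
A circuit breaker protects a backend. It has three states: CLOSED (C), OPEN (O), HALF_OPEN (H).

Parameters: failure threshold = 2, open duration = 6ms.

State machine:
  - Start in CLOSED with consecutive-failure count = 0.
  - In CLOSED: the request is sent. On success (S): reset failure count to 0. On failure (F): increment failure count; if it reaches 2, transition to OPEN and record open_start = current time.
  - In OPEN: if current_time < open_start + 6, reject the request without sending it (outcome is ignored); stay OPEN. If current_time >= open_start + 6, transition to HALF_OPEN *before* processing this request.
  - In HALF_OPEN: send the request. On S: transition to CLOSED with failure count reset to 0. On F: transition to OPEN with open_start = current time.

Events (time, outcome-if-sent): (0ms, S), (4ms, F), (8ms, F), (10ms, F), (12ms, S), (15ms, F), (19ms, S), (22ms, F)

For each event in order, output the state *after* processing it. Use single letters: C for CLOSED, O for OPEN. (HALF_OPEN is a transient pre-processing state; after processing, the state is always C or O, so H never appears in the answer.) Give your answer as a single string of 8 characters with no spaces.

Answer: CCOOOOOO

Derivation:
State after each event:
  event#1 t=0ms outcome=S: state=CLOSED
  event#2 t=4ms outcome=F: state=CLOSED
  event#3 t=8ms outcome=F: state=OPEN
  event#4 t=10ms outcome=F: state=OPEN
  event#5 t=12ms outcome=S: state=OPEN
  event#6 t=15ms outcome=F: state=OPEN
  event#7 t=19ms outcome=S: state=OPEN
  event#8 t=22ms outcome=F: state=OPEN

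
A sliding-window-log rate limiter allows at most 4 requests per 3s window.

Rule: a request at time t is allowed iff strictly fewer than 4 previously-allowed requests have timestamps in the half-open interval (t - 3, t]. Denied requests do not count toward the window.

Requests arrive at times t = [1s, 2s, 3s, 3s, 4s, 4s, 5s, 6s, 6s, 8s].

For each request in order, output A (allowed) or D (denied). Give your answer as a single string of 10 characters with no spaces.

Answer: AAAAADAAAA

Derivation:
Tracking allowed requests in the window:
  req#1 t=1s: ALLOW
  req#2 t=2s: ALLOW
  req#3 t=3s: ALLOW
  req#4 t=3s: ALLOW
  req#5 t=4s: ALLOW
  req#6 t=4s: DENY
  req#7 t=5s: ALLOW
  req#8 t=6s: ALLOW
  req#9 t=6s: ALLOW
  req#10 t=8s: ALLOW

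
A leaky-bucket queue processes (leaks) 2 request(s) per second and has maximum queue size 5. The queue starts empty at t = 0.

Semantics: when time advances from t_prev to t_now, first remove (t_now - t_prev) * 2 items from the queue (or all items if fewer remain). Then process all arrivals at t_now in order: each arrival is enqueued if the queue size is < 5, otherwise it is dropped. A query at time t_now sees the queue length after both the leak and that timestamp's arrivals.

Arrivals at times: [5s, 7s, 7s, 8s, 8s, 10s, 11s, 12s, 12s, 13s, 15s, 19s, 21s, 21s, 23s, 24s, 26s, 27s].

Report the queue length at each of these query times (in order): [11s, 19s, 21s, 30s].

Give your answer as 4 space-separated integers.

Queue lengths at query times:
  query t=11s: backlog = 1
  query t=19s: backlog = 1
  query t=21s: backlog = 2
  query t=30s: backlog = 0

Answer: 1 1 2 0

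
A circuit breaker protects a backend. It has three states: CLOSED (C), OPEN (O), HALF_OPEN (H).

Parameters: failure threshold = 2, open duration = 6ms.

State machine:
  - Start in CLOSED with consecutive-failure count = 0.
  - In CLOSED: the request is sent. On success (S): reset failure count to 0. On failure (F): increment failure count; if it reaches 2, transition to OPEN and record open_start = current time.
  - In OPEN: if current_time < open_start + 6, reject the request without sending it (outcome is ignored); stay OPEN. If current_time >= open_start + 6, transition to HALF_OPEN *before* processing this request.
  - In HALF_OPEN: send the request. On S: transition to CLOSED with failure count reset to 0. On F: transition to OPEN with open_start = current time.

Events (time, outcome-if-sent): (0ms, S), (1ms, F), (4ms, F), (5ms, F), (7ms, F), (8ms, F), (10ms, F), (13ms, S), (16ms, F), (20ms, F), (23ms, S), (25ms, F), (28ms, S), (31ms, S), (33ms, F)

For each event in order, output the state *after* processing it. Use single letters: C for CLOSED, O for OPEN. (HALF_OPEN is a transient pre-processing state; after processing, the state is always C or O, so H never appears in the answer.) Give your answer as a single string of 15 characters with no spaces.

State after each event:
  event#1 t=0ms outcome=S: state=CLOSED
  event#2 t=1ms outcome=F: state=CLOSED
  event#3 t=4ms outcome=F: state=OPEN
  event#4 t=5ms outcome=F: state=OPEN
  event#5 t=7ms outcome=F: state=OPEN
  event#6 t=8ms outcome=F: state=OPEN
  event#7 t=10ms outcome=F: state=OPEN
  event#8 t=13ms outcome=S: state=OPEN
  event#9 t=16ms outcome=F: state=OPEN
  event#10 t=20ms outcome=F: state=OPEN
  event#11 t=23ms outcome=S: state=CLOSED
  event#12 t=25ms outcome=F: state=CLOSED
  event#13 t=28ms outcome=S: state=CLOSED
  event#14 t=31ms outcome=S: state=CLOSED
  event#15 t=33ms outcome=F: state=CLOSED

Answer: CCOOOOOOOOCCCCC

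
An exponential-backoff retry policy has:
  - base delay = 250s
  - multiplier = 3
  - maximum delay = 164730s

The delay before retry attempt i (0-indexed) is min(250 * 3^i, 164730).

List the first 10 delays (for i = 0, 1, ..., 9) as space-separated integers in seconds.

Answer: 250 750 2250 6750 20250 60750 164730 164730 164730 164730

Derivation:
Computing each delay:
  i=0: min(250*3^0, 164730) = 250
  i=1: min(250*3^1, 164730) = 750
  i=2: min(250*3^2, 164730) = 2250
  i=3: min(250*3^3, 164730) = 6750
  i=4: min(250*3^4, 164730) = 20250
  i=5: min(250*3^5, 164730) = 60750
  i=6: min(250*3^6, 164730) = 164730
  i=7: min(250*3^7, 164730) = 164730
  i=8: min(250*3^8, 164730) = 164730
  i=9: min(250*3^9, 164730) = 164730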